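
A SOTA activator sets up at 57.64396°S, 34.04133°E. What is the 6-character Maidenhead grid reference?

KD72ai

Shift to the Maidenhead origin (180°W, 90°S): lon 214.0413, lat 32.3560.
Field: lon ⌊214.0413/20⌋ = 10 → K; lat ⌊32.3560/10⌋ = 3 → D.
Square: lon ⌊14.0413/2⌋ = 7; lat ⌊2.3560/1⌋ = 2.
Subsquare: lon ⌊0.0413/0.0833333⌋ = 0 → a; lat ⌊0.3560/0.0416667⌋ = 8 → i.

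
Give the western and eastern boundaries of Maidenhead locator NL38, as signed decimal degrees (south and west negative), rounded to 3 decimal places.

86.000, 88.000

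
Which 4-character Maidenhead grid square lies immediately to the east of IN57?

IN67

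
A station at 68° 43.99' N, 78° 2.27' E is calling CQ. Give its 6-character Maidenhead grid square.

MP98ar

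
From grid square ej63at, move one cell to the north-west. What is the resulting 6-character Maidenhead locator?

Longitude subsquare a = 0; −1 → -1, wraps to 23 = x, carry into square.
Longitude square 6; −1 → 5.
Latitude subsquare t = 19; +1 → 20 = u.

EJ53xu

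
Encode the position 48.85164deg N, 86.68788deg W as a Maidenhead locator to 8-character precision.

Offset from 180°W / 90°S: lon 93.31212°, lat 138.85164°.
Field (20°×10°, letters A–R): 93.31212/20 → 4 → E, 138.85164/10 → 13 → N; chars EN.
Square (2°×1°, digits 0–9): 13.31212/2 → 6, 8.85164/1 → 8; chars 68.
Subsquare (5′×2.5′, letters a–x): 1.31212/0.0833333 → 15 → p, 0.85164/0.0416667 → 20 → u; chars pu.
Extended square (30″×15″, digits 0–9): 0.06212/0.00833333 → 7, 0.01831/0.00416667 → 4; chars 74.

EN68pu74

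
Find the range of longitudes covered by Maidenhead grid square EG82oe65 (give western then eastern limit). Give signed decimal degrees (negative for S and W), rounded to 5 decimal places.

-82.78333, -82.77500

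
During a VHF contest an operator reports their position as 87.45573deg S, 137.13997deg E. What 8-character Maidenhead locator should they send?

PA82nn60

Shift to the Maidenhead origin (180°W, 90°S): lon 317.13997, lat 2.54427.
Field: 317.13997/20 → 15 → P, 2.54427/10 → 0 → A; chars PA.
Square: 17.13997/2 → 8, 2.54427/1 → 2; chars 82.
Subsquare: 1.13997/0.0833333 → 13 → n, 0.54427/0.0416667 → 13 → n; chars nn.
Extended square: 0.05664/0.00833333 → 6, 0.00260/0.00416667 → 0; chars 60.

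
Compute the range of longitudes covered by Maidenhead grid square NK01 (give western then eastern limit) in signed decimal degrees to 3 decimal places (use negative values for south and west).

80.000, 82.000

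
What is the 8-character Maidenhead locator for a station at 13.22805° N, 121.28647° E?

PK03pf44

Add 180° to longitude and 90° to latitude: 301.28647, 103.22805.
Field (20°×10°, letters A–R): lon ⌊301.28647/20⌋ = 15 → P; lat ⌊103.22805/10⌋ = 10 → K.
Square (2°×1°, digits 0–9): lon ⌊1.28647/2⌋ = 0; lat ⌊3.22805/1⌋ = 3.
Subsquare (5′×2.5′, letters a–x): lon ⌊1.28647/0.0833333⌋ = 15 → p; lat ⌊0.22805/0.0416667⌋ = 5 → f.
Extended square (30″×15″, digits 0–9): lon ⌊0.03647/0.00833333⌋ = 4; lat ⌊0.01972/0.00416667⌋ = 4.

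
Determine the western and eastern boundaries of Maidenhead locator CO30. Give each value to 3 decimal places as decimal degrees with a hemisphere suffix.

134.000° W, 132.000° W

Field C=2, O=14: +2·20° lon, +14·10° lat → SW at lon -140°, lat 50°.
Square 3, 0: +3·2° lon, +0·1° lat → SW at lon -134°, lat 50°.
Cell spans 2° lon × 1° lat.
west 134.000° W, east 132.000° W.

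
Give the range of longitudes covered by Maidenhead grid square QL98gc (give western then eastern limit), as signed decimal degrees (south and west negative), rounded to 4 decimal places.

158.5000, 158.5833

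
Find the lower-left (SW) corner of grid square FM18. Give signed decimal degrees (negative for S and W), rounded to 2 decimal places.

Field F=5, M=12: +5·20° lon, +12·10° lat → SW at lon -80°, lat 30°.
Square 1, 8: +1·2° lon, +8·1° lat → SW at lon -78°, lat 38°.
latitude 38.00, longitude -78.00.

38.00, -78.00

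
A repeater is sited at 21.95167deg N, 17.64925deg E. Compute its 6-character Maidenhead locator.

Offset from 180°W / 90°S: lon 197.6492°, lat 111.9517°.
Field (20°×10°, letters A–R): 197.6492/20 → 9 → J, 111.9517/10 → 11 → L; chars JL.
Square (2°×1°, digits 0–9): 17.6492/2 → 8, 1.9517/1 → 1; chars 81.
Subsquare (5′×2.5′, letters a–x): 1.6492/0.0833333 → 19 → t, 0.9517/0.0416667 → 22 → w; chars tw.

JL81tw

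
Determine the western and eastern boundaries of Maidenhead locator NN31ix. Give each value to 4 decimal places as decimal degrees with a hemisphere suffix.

86.6667° E, 86.7500° E

Field N=13, N=13: +13·20° lon, +13·10° lat → SW at lon 80°, lat 40°.
Square 3, 1: +3·2° lon, +1·1° lat → SW at lon 86°, lat 41°.
Subsquare i=8, x=23: +8·0.0833333° lon, +23·0.0416667° lat → SW at lon 86.6667°, lat 41.9583°.
Cell spans 0.0833333° lon × 0.0416667° lat.
west 86.6667° E, east 86.7500° E.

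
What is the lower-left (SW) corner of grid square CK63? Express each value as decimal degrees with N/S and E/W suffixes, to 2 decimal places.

13.00° N, 128.00° W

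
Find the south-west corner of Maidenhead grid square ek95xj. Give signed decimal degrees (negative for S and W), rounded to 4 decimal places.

Field E=4, K=10: +4·20° lon, +10·10° lat → SW at lon -100°, lat 10°.
Square 9, 5: +9·2° lon, +5·1° lat → SW at lon -82°, lat 15°.
Subsquare x=23, j=9: +23·0.0833333° lon, +9·0.0416667° lat → SW at lon -80.0833°, lat 15.375°.
latitude 15.3750, longitude -80.0833.

15.3750, -80.0833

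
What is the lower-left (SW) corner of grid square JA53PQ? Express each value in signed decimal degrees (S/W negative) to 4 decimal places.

Field J=9, A=0: +9·20° lon, +0·10° lat → SW at lon 0°, lat -90°.
Square 5, 3: +5·2° lon, +3·1° lat → SW at lon 10°, lat -87°.
Subsquare p=15, q=16: +15·0.0833333° lon, +16·0.0416667° lat → SW at lon 11.25°, lat -86.3333°.
latitude -86.3333, longitude 11.2500.

-86.3333, 11.2500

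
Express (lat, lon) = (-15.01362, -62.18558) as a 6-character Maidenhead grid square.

FH84vx

Add 180° to longitude and 90° to latitude: 117.8144, 74.9864.
Field (20°×10°, letters A–R): lon ⌊117.8144/20⌋ = 5 → F; lat ⌊74.9864/10⌋ = 7 → H.
Square (2°×1°, digits 0–9): lon ⌊17.8144/2⌋ = 8; lat ⌊4.9864/1⌋ = 4.
Subsquare (5′×2.5′, letters a–x): lon ⌊1.8144/0.0833333⌋ = 21 → v; lat ⌊0.9864/0.0416667⌋ = 23 → x.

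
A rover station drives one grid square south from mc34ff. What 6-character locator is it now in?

MC34fe

Latitude subsquare f = 5; −1 → 4 = e.
The longitude characters are unchanged.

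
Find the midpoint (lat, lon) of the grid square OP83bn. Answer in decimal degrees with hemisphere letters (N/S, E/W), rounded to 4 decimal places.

Field O=14, P=15: +14·20° lon, +15·10° lat → SW at lon 100°, lat 60°.
Square 8, 3: +8·2° lon, +3·1° lat → SW at lon 116°, lat 63°.
Subsquare b=1, n=13: +1·0.0833333° lon, +13·0.0416667° lat → SW at lon 116.083°, lat 63.5417°.
Cell spans 0.0833333° lon × 0.0416667° lat. Centre is SW corner plus half of each.
latitude 63.5625° N, longitude 116.1250° E.

63.5625° N, 116.1250° E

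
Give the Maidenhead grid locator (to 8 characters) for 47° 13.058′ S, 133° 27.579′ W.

Add 180° to longitude and 90° to latitude: 46.54035, 42.78237.
Field: lon ⌊46.54035/20⌋ = 2 → C; lat ⌊42.78237/10⌋ = 4 → E.
Square: lon ⌊6.54035/2⌋ = 3; lat ⌊2.78237/1⌋ = 2.
Subsquare: lon ⌊0.54035/0.0833333⌋ = 6 → g; lat ⌊0.78237/0.0416667⌋ = 18 → s.
Extended square: lon ⌊0.04035/0.00833333⌋ = 4; lat ⌊0.03237/0.00416667⌋ = 7.

CE32gs47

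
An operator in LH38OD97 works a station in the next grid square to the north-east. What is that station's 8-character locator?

Longitude extended square 9; +1 → 10, wraps to 0, carry into subsquare.
Longitude subsquare o = 14; +1 → 15 = p.
Latitude extended square 7; +1 → 8.

LH38pd08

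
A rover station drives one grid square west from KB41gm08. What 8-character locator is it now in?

KB41fm98

Longitude extended square 0; −1 → -1, wraps to 9, carry into subsquare.
Longitude subsquare g = 6; −1 → 5 = f.
The latitude characters are unchanged.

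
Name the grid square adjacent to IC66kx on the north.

Latitude subsquare x = 23; +1 → 24, wraps to 0 = a, carry into square.
Latitude square 6; +1 → 7.
The longitude characters are unchanged.

IC67ka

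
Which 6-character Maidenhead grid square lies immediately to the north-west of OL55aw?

OL45xx

Longitude subsquare a = 0; −1 → -1, wraps to 23 = x, carry into square.
Longitude square 5; −1 → 4.
Latitude subsquare w = 22; +1 → 23 = x.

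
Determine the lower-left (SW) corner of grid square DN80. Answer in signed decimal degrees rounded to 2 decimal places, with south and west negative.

Field D=3, N=13: +3·20° lon, +13·10° lat → SW at lon -120°, lat 40°.
Square 8, 0: +8·2° lon, +0·1° lat → SW at lon -104°, lat 40°.
latitude 40.00, longitude -104.00.

40.00, -104.00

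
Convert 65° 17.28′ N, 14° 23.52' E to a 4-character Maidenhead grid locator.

JP75

Offset from 180°W / 90°S: lon 194.39°, lat 155.29°.
Field: lon ⌊194.39/20⌋ = 9 → J; lat ⌊155.29/10⌋ = 15 → P.
Square: lon ⌊14.39/2⌋ = 7; lat ⌊5.29/1⌋ = 5.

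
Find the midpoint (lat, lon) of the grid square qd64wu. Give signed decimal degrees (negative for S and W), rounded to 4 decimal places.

-55.1458, 153.8750

Field Q=16, D=3: +16·20° lon, +3·10° lat → SW at lon 140°, lat -60°.
Square 6, 4: +6·2° lon, +4·1° lat → SW at lon 152°, lat -56°.
Subsquare w=22, u=20: +22·0.0833333° lon, +20·0.0416667° lat → SW at lon 153.833°, lat -55.1667°.
Cell spans 0.0833333° lon × 0.0416667° lat. Centre is SW corner plus half of each.
latitude -55.1458, longitude 153.8750.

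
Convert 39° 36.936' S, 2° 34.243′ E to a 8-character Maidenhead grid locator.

JF10gj82

Offset from 180°W / 90°S: lon 182.57072°, lat 50.38440°.
Field (20°×10°, letters A–R): 182.57072/20 → 9 → J, 50.38440/10 → 5 → F; chars JF.
Square (2°×1°, digits 0–9): 2.57072/2 → 1, 0.38440/1 → 0; chars 10.
Subsquare (5′×2.5′, letters a–x): 0.57072/0.0833333 → 6 → g, 0.38440/0.0416667 → 9 → j; chars gj.
Extended square (30″×15″, digits 0–9): 0.07072/0.00833333 → 8, 0.00940/0.00416667 → 2; chars 82.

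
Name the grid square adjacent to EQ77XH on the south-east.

EQ87ag

Longitude subsquare x = 23; +1 → 24, wraps to 0 = a, carry into square.
Longitude square 7; +1 → 8.
Latitude subsquare h = 7; −1 → 6 = g.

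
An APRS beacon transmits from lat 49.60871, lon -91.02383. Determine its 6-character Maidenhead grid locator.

EN49lo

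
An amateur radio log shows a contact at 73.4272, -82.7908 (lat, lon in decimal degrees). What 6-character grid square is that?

Offset from 180°W / 90°S: lon 97.2092°, lat 163.4272°.
Field: 97.2092/20 → 4 → E, 163.4272/10 → 16 → Q; chars EQ.
Square: 17.2092/2 → 8, 3.4272/1 → 3; chars 83.
Subsquare: 1.2092/0.0833333 → 14 → o, 0.4272/0.0416667 → 10 → k; chars ok.

EQ83ok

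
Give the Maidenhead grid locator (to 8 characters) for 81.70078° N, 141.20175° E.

QR01oq48

Shift to the Maidenhead origin (180°W, 90°S): lon 321.20175, lat 171.70078.
Field: lon ⌊321.20175/20⌋ = 16 → Q; lat ⌊171.70078/10⌋ = 17 → R.
Square: lon ⌊1.20175/2⌋ = 0; lat ⌊1.70078/1⌋ = 1.
Subsquare: lon ⌊1.20175/0.0833333⌋ = 14 → o; lat ⌊0.70078/0.0416667⌋ = 16 → q.
Extended square: lon ⌊0.03508/0.00833333⌋ = 4; lat ⌊0.03411/0.00416667⌋ = 8.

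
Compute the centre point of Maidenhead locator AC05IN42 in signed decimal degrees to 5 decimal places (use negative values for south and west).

Field A=0, C=2: +0·20° lon, +2·10° lat → SW at lon -180°, lat -70°.
Square 0, 5: +0·2° lon, +5·1° lat → SW at lon -180°, lat -65°.
Subsquare i=8, n=13: +8·0.0833333° lon, +13·0.0416667° lat → SW at lon -179.333°, lat -64.4583°.
Extended square 4, 2: +4·0.00833333° lon, +2·0.00416667° lat → SW at lon -179.3°, lat -64.45°.
Cell spans 0.00833333° lon × 0.00416667° lat. Centre is SW corner plus half of each.
latitude -64.44792, longitude -179.29583.

-64.44792, -179.29583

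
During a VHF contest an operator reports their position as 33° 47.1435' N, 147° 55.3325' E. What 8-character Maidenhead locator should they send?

Offset from 180°W / 90°S: lon 327.92221°, lat 123.78572°.
Field: 327.92221/20 → 16 → Q, 123.78572/10 → 12 → M; chars QM.
Square: 7.92221/2 → 3, 3.78572/1 → 3; chars 33.
Subsquare: 1.92221/0.0833333 → 23 → x, 0.78572/0.0416667 → 18 → s; chars xs.
Extended square: 0.00554/0.00833333 → 0, 0.03572/0.00416667 → 8; chars 08.

QM33xs08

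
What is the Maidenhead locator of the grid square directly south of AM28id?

AM28ic

Latitude subsquare d = 3; −1 → 2 = c.
The longitude characters are unchanged.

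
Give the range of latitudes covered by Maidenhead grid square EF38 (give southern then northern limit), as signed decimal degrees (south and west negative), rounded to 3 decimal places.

-32.000, -31.000

Field E=4, F=5: +4·20° lon, +5·10° lat → SW at lon -100°, lat -40°.
Square 3, 8: +3·2° lon, +8·1° lat → SW at lon -94°, lat -32°.
Cell spans 2° lon × 1° lat.
south -32.000, north -31.000.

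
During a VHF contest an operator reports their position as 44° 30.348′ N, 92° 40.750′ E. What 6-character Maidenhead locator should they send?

Add 180° to longitude and 90° to latitude: 272.6792, 134.5058.
Field (20°×10°, letters A–R): lon ⌊272.6792/20⌋ = 13 → N; lat ⌊134.5058/10⌋ = 13 → N.
Square (2°×1°, digits 0–9): lon ⌊12.6792/2⌋ = 6; lat ⌊4.5058/1⌋ = 4.
Subsquare (5′×2.5′, letters a–x): lon ⌊0.6792/0.0833333⌋ = 8 → i; lat ⌊0.5058/0.0416667⌋ = 12 → m.

NN64im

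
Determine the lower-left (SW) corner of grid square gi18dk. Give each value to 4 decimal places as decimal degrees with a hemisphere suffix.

1.5833° S, 57.7500° W

Field G=6, I=8: +6·20° lon, +8·10° lat → SW at lon -60°, lat -10°.
Square 1, 8: +1·2° lon, +8·1° lat → SW at lon -58°, lat -2°.
Subsquare d=3, k=10: +3·0.0833333° lon, +10·0.0416667° lat → SW at lon -57.75°, lat -1.58333°.
latitude 1.5833° S, longitude 57.7500° W.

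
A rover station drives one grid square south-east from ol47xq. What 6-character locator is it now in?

Longitude subsquare x = 23; +1 → 24, wraps to 0 = a, carry into square.
Longitude square 4; +1 → 5.
Latitude subsquare q = 16; −1 → 15 = p.

OL57ap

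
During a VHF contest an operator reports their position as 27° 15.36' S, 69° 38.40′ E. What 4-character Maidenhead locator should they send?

MG42

Shift to the Maidenhead origin (180°W, 90°S): lon 249.64, lat 62.74.
Field: lon ⌊249.64/20⌋ = 12 → M; lat ⌊62.74/10⌋ = 6 → G.
Square: lon ⌊9.64/2⌋ = 4; lat ⌊2.74/1⌋ = 2.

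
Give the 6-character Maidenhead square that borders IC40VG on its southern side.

Latitude subsquare g = 6; −1 → 5 = f.
The longitude characters are unchanged.

IC40vf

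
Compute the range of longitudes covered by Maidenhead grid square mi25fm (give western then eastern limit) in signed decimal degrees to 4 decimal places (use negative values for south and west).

64.4167, 64.5000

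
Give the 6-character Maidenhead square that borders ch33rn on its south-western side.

Longitude subsquare r = 17; −1 → 16 = q.
Latitude subsquare n = 13; −1 → 12 = m.

CH33qm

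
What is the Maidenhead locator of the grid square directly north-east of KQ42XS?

KQ52at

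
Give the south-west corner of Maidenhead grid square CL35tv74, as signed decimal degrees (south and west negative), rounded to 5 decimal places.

Field C=2, L=11: +2·20° lon, +11·10° lat → SW at lon -140°, lat 20°.
Square 3, 5: +3·2° lon, +5·1° lat → SW at lon -134°, lat 25°.
Subsquare t=19, v=21: +19·0.0833333° lon, +21·0.0416667° lat → SW at lon -132.417°, lat 25.875°.
Extended square 7, 4: +7·0.00833333° lon, +4·0.00416667° lat → SW at lon -132.358°, lat 25.8917°.
latitude 25.89167, longitude -132.35833.

25.89167, -132.35833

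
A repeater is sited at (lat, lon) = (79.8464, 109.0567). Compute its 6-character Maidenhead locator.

Add 180° to longitude and 90° to latitude: 289.0567, 169.8464.
Field: lon ⌊289.0567/20⌋ = 14 → O; lat ⌊169.8464/10⌋ = 16 → Q.
Square: lon ⌊9.0567/2⌋ = 4; lat ⌊9.8464/1⌋ = 9.
Subsquare: lon ⌊1.0567/0.0833333⌋ = 12 → m; lat ⌊0.8464/0.0416667⌋ = 20 → u.

OQ49mu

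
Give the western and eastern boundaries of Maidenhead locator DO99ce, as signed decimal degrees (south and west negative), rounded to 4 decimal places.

-101.8333, -101.7500

Field D=3, O=14: +3·20° lon, +14·10° lat → SW at lon -120°, lat 50°.
Square 9, 9: +9·2° lon, +9·1° lat → SW at lon -102°, lat 59°.
Subsquare c=2, e=4: +2·0.0833333° lon, +4·0.0416667° lat → SW at lon -101.833°, lat 59.1667°.
Cell spans 0.0833333° lon × 0.0416667° lat.
west -101.8333, east -101.7500.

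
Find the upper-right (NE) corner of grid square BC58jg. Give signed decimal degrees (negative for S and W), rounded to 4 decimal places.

-61.7083, -149.1667

Field B=1, C=2: +1·20° lon, +2·10° lat → SW at lon -160°, lat -70°.
Square 5, 8: +5·2° lon, +8·1° lat → SW at lon -150°, lat -62°.
Subsquare j=9, g=6: +9·0.0833333° lon, +6·0.0416667° lat → SW at lon -149.25°, lat -61.75°.
Cell spans 0.0833333° lon × 0.0416667° lat. NE corner is SW corner plus one full cell.
latitude -61.7083, longitude -149.1667.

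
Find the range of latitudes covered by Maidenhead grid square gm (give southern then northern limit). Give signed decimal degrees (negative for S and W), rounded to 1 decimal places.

30.0, 40.0

Field G=6, M=12: +6·20° lon, +12·10° lat → SW at lon -60°, lat 30°.
Cell spans 20° lon × 10° lat.
south 30.0, north 40.0.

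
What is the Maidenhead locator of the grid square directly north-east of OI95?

Longitude square 9; +1 → 10, wraps to 0, carry into field.
Longitude field O = 14; +1 → 15 = P.
Latitude square 5; +1 → 6.

PI06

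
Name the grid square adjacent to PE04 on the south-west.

OE93

Longitude square 0; −1 → -1, wraps to 9, carry into field.
Longitude field P = 15; −1 → 14 = O.
Latitude square 4; −1 → 3.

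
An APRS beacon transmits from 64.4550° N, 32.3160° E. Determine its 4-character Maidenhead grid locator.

KP64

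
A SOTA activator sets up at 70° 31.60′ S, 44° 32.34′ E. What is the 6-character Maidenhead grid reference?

LB29gl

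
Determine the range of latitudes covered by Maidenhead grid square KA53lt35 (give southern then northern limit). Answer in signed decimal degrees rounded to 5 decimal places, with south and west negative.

Field K=10, A=0: +10·20° lon, +0·10° lat → SW at lon 20°, lat -90°.
Square 5, 3: +5·2° lon, +3·1° lat → SW at lon 30°, lat -87°.
Subsquare l=11, t=19: +11·0.0833333° lon, +19·0.0416667° lat → SW at lon 30.9167°, lat -86.2083°.
Extended square 3, 5: +3·0.00833333° lon, +5·0.00416667° lat → SW at lon 30.9417°, lat -86.1875°.
Cell spans 0.00833333° lon × 0.00416667° lat.
south -86.18750, north -86.18333.

-86.18750, -86.18333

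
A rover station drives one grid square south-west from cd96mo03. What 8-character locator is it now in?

CD96lo92

Longitude extended square 0; −1 → -1, wraps to 9, carry into subsquare.
Longitude subsquare m = 12; −1 → 11 = l.
Latitude extended square 3; −1 → 2.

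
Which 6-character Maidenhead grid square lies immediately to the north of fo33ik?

Latitude subsquare k = 10; +1 → 11 = l.
The longitude characters are unchanged.

FO33il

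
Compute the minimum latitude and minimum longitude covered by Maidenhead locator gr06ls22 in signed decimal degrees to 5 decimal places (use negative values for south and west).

Field G=6, R=17: +6·20° lon, +17·10° lat → SW at lon -60°, lat 80°.
Square 0, 6: +0·2° lon, +6·1° lat → SW at lon -60°, lat 86°.
Subsquare l=11, s=18: +11·0.0833333° lon, +18·0.0416667° lat → SW at lon -59.0833°, lat 86.75°.
Extended square 2, 2: +2·0.00833333° lon, +2·0.00416667° lat → SW at lon -59.0667°, lat 86.7583°.
latitude 86.75833, longitude -59.06667.

86.75833, -59.06667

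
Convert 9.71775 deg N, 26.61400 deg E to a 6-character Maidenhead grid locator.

KJ39hr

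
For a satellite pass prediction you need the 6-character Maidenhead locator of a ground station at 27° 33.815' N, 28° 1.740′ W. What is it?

HL57xn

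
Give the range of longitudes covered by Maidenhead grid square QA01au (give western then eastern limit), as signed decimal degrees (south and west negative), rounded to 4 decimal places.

140.0000, 140.0833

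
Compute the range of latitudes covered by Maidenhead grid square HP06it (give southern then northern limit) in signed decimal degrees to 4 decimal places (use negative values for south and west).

66.7917, 66.8333

Field H=7, P=15: +7·20° lon, +15·10° lat → SW at lon -40°, lat 60°.
Square 0, 6: +0·2° lon, +6·1° lat → SW at lon -40°, lat 66°.
Subsquare i=8, t=19: +8·0.0833333° lon, +19·0.0416667° lat → SW at lon -39.3333°, lat 66.7917°.
Cell spans 0.0833333° lon × 0.0416667° lat.
south 66.7917, north 66.8333.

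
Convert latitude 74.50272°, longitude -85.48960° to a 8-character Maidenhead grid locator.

EQ74gm10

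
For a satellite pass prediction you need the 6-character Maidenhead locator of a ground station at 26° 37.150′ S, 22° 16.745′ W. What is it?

HG83uj

Offset from 180°W / 90°S: lon 157.7209°, lat 63.3808°.
Field: lon ⌊157.7209/20⌋ = 7 → H; lat ⌊63.3808/10⌋ = 6 → G.
Square: lon ⌊17.7209/2⌋ = 8; lat ⌊3.3808/1⌋ = 3.
Subsquare: lon ⌊1.7209/0.0833333⌋ = 20 → u; lat ⌊0.3808/0.0416667⌋ = 9 → j.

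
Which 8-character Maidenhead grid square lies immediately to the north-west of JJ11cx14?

JJ11cx05

Longitude extended square 1; −1 → 0.
Latitude extended square 4; +1 → 5.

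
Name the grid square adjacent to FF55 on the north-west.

FF46

Longitude square 5; −1 → 4.
Latitude square 5; +1 → 6.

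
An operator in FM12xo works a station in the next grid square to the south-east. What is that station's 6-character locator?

Longitude subsquare x = 23; +1 → 24, wraps to 0 = a, carry into square.
Longitude square 1; +1 → 2.
Latitude subsquare o = 14; −1 → 13 = n.

FM22an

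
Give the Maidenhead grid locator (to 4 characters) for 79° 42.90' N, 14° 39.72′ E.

Shift to the Maidenhead origin (180°W, 90°S): lon 194.66, lat 169.72.
Field: 194.66/20 → 9 → J, 169.72/10 → 16 → Q; chars JQ.
Square: 14.66/2 → 7, 9.72/1 → 9; chars 79.

JQ79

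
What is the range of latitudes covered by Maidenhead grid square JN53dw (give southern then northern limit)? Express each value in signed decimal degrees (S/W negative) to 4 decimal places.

43.9167, 43.9583

Field J=9, N=13: +9·20° lon, +13·10° lat → SW at lon 0°, lat 40°.
Square 5, 3: +5·2° lon, +3·1° lat → SW at lon 10°, lat 43°.
Subsquare d=3, w=22: +3·0.0833333° lon, +22·0.0416667° lat → SW at lon 10.25°, lat 43.9167°.
Cell spans 0.0833333° lon × 0.0416667° lat.
south 43.9167, north 43.9583.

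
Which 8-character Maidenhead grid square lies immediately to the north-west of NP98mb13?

NP98mb04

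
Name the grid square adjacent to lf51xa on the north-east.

LF61ab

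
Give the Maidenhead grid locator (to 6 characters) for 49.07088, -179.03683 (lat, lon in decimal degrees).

AN09lb

Offset from 180°W / 90°S: lon 0.9632°, lat 139.0709°.
Field: lon ⌊0.9632/20⌋ = 0 → A; lat ⌊139.0709/10⌋ = 13 → N.
Square: lon ⌊0.9632/2⌋ = 0; lat ⌊9.0709/1⌋ = 9.
Subsquare: lon ⌊0.9632/0.0833333⌋ = 11 → l; lat ⌊0.0709/0.0416667⌋ = 1 → b.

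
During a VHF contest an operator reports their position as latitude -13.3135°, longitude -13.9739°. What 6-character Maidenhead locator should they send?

Add 180° to longitude and 90° to latitude: 166.0261, 76.6865.
Field: 166.0261/20 → 8 → I, 76.6865/10 → 7 → H; chars IH.
Square: 6.0261/2 → 3, 6.6865/1 → 6; chars 36.
Subsquare: 0.0261/0.0833333 → 0 → a, 0.6865/0.0416667 → 16 → q; chars aq.

IH36aq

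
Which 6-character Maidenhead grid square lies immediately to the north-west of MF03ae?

LF93xf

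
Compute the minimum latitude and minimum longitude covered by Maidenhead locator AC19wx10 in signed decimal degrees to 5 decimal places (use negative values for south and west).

Field A=0, C=2: +0·20° lon, +2·10° lat → SW at lon -180°, lat -70°.
Square 1, 9: +1·2° lon, +9·1° lat → SW at lon -178°, lat -61°.
Subsquare w=22, x=23: +22·0.0833333° lon, +23·0.0416667° lat → SW at lon -176.167°, lat -60.0417°.
Extended square 1, 0: +1·0.00833333° lon, +0·0.00416667° lat → SW at lon -176.158°, lat -60.0417°.
latitude -60.04167, longitude -176.15833.

-60.04167, -176.15833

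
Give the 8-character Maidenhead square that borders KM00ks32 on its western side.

KM00ks22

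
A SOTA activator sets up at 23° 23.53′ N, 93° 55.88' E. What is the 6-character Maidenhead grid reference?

Shift to the Maidenhead origin (180°W, 90°S): lon 273.9313, lat 113.3922.
Field: lon ⌊273.9313/20⌋ = 13 → N; lat ⌊113.3922/10⌋ = 11 → L.
Square: lon ⌊13.9313/2⌋ = 6; lat ⌊3.3922/1⌋ = 3.
Subsquare: lon ⌊1.9313/0.0833333⌋ = 23 → x; lat ⌊0.3922/0.0416667⌋ = 9 → j.

NL63xj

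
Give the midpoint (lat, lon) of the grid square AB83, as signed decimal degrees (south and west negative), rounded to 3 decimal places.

-76.500, -163.000

Field A=0, B=1: +0·20° lon, +1·10° lat → SW at lon -180°, lat -80°.
Square 8, 3: +8·2° lon, +3·1° lat → SW at lon -164°, lat -77°.
Cell spans 2° lon × 1° lat. Centre is SW corner plus half of each.
latitude -76.500, longitude -163.000.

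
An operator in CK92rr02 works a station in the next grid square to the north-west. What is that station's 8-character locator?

Longitude extended square 0; −1 → -1, wraps to 9, carry into subsquare.
Longitude subsquare r = 17; −1 → 16 = q.
Latitude extended square 2; +1 → 3.

CK92qr93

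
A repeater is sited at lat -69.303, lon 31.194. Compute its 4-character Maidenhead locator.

Shift to the Maidenhead origin (180°W, 90°S): lon 211.19, lat 20.70.
Field (20°×10°, letters A–R): lon ⌊211.19/20⌋ = 10 → K; lat ⌊20.70/10⌋ = 2 → C.
Square (2°×1°, digits 0–9): lon ⌊11.19/2⌋ = 5; lat ⌊0.70/1⌋ = 0.

KC50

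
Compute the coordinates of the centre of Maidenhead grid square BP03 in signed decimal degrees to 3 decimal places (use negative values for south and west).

Field B=1, P=15: +1·20° lon, +15·10° lat → SW at lon -160°, lat 60°.
Square 0, 3: +0·2° lon, +3·1° lat → SW at lon -160°, lat 63°.
Cell spans 2° lon × 1° lat. Centre is SW corner plus half of each.
latitude 63.500, longitude -159.000.

63.500, -159.000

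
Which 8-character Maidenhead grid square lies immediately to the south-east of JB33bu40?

Longitude extended square 4; +1 → 5.
Latitude extended square 0; −1 → -1, wraps to 9, carry into subsquare.
Latitude subsquare u = 20; −1 → 19 = t.

JB33bt59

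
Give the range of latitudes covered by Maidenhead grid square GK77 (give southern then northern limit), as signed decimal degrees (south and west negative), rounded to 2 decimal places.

Field G=6, K=10: +6·20° lon, +10·10° lat → SW at lon -60°, lat 10°.
Square 7, 7: +7·2° lon, +7·1° lat → SW at lon -46°, lat 17°.
Cell spans 2° lon × 1° lat.
south 17.00, north 18.00.

17.00, 18.00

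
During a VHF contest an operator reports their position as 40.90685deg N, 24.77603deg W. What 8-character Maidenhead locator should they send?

HN70ov67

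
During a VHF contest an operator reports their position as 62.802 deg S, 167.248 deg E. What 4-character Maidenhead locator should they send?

RC37

Offset from 180°W / 90°S: lon 347.25°, lat 27.20°.
Field: 347.25/20 → 17 → R, 27.20/10 → 2 → C; chars RC.
Square: 7.25/2 → 3, 7.20/1 → 7; chars 37.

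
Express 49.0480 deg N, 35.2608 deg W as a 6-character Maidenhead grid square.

HN29ib

Offset from 180°W / 90°S: lon 144.7392°, lat 139.0480°.
Field: lon ⌊144.7392/20⌋ = 7 → H; lat ⌊139.0480/10⌋ = 13 → N.
Square: lon ⌊4.7392/2⌋ = 2; lat ⌊9.0480/1⌋ = 9.
Subsquare: lon ⌊0.7392/0.0833333⌋ = 8 → i; lat ⌊0.0480/0.0416667⌋ = 1 → b.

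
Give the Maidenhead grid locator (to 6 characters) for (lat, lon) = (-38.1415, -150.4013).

BF41tu

Add 180° to longitude and 90° to latitude: 29.5987, 51.8585.
Field: lon ⌊29.5987/20⌋ = 1 → B; lat ⌊51.8585/10⌋ = 5 → F.
Square: lon ⌊9.5987/2⌋ = 4; lat ⌊1.8585/1⌋ = 1.
Subsquare: lon ⌊1.5987/0.0833333⌋ = 19 → t; lat ⌊0.8585/0.0416667⌋ = 20 → u.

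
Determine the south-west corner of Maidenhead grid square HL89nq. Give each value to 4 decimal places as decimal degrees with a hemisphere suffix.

Field H=7, L=11: +7·20° lon, +11·10° lat → SW at lon -40°, lat 20°.
Square 8, 9: +8·2° lon, +9·1° lat → SW at lon -24°, lat 29°.
Subsquare n=13, q=16: +13·0.0833333° lon, +16·0.0416667° lat → SW at lon -22.9167°, lat 29.6667°.
latitude 29.6667° N, longitude 22.9167° W.

29.6667° N, 22.9167° W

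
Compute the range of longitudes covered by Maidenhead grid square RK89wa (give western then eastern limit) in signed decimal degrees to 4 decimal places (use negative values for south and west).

Field R=17, K=10: +17·20° lon, +10·10° lat → SW at lon 160°, lat 10°.
Square 8, 9: +8·2° lon, +9·1° lat → SW at lon 176°, lat 19°.
Subsquare w=22, a=0: +22·0.0833333° lon, +0·0.0416667° lat → SW at lon 177.833°, lat 19°.
Cell spans 0.0833333° lon × 0.0416667° lat.
west 177.8333, east 177.9167.

177.8333, 177.9167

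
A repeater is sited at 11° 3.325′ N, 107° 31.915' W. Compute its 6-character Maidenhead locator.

Add 180° to longitude and 90° to latitude: 72.4681, 101.0554.
Field: lon ⌊72.4681/20⌋ = 3 → D; lat ⌊101.0554/10⌋ = 10 → K.
Square: lon ⌊12.4681/2⌋ = 6; lat ⌊1.0554/1⌋ = 1.
Subsquare: lon ⌊0.4681/0.0833333⌋ = 5 → f; lat ⌊0.0554/0.0416667⌋ = 1 → b.

DK61fb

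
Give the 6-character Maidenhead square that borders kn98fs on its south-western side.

KN98er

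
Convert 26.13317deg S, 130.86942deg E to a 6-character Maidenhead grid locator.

Offset from 180°W / 90°S: lon 310.8694°, lat 63.8668°.
Field (20°×10°, letters A–R): lon ⌊310.8694/20⌋ = 15 → P; lat ⌊63.8668/10⌋ = 6 → G.
Square (2°×1°, digits 0–9): lon ⌊10.8694/2⌋ = 5; lat ⌊3.8668/1⌋ = 3.
Subsquare (5′×2.5′, letters a–x): lon ⌊0.8694/0.0833333⌋ = 10 → k; lat ⌊0.8668/0.0416667⌋ = 20 → u.

PG53ku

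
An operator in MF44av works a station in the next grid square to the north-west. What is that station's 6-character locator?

MF34xw

Longitude subsquare a = 0; −1 → -1, wraps to 23 = x, carry into square.
Longitude square 4; −1 → 3.
Latitude subsquare v = 21; +1 → 22 = w.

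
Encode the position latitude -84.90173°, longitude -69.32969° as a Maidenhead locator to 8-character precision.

FA55ic03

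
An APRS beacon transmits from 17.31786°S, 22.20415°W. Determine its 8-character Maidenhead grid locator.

HH82vq53

Add 180° to longitude and 90° to latitude: 157.79585, 72.68214.
Field (20°×10°, letters A–R): 157.79585/20 → 7 → H, 72.68214/10 → 7 → H; chars HH.
Square (2°×1°, digits 0–9): 17.79585/2 → 8, 2.68214/1 → 2; chars 82.
Subsquare (5′×2.5′, letters a–x): 1.79585/0.0833333 → 21 → v, 0.68214/0.0416667 → 16 → q; chars vq.
Extended square (30″×15″, digits 0–9): 0.04585/0.00833333 → 5, 0.01547/0.00416667 → 3; chars 53.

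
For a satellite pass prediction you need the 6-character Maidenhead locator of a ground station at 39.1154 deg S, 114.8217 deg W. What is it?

Add 180° to longitude and 90° to latitude: 65.1783, 50.8846.
Field: 65.1783/20 → 3 → D, 50.8846/10 → 5 → F; chars DF.
Square: 5.1783/2 → 2, 0.8846/1 → 0; chars 20.
Subsquare: 1.1783/0.0833333 → 14 → o, 0.8846/0.0416667 → 21 → v; chars ov.

DF20ov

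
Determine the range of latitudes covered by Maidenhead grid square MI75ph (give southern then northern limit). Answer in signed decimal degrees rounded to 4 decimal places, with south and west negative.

Field M=12, I=8: +12·20° lon, +8·10° lat → SW at lon 60°, lat -10°.
Square 7, 5: +7·2° lon, +5·1° lat → SW at lon 74°, lat -5°.
Subsquare p=15, h=7: +15·0.0833333° lon, +7·0.0416667° lat → SW at lon 75.25°, lat -4.70833°.
Cell spans 0.0833333° lon × 0.0416667° lat.
south -4.7083, north -4.6667.

-4.7083, -4.6667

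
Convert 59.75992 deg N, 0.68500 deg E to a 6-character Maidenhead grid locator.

JO09is

Offset from 180°W / 90°S: lon 180.6850°, lat 149.7599°.
Field: lon ⌊180.6850/20⌋ = 9 → J; lat ⌊149.7599/10⌋ = 14 → O.
Square: lon ⌊0.6850/2⌋ = 0; lat ⌊9.7599/1⌋ = 9.
Subsquare: lon ⌊0.6850/0.0833333⌋ = 8 → i; lat ⌊0.7599/0.0416667⌋ = 18 → s.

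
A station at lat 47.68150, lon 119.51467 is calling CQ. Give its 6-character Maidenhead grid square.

ON97sq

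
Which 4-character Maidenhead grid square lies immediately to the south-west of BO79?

Longitude square 7; −1 → 6.
Latitude square 9; −1 → 8.

BO68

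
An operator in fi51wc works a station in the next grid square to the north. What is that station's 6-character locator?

Latitude subsquare c = 2; +1 → 3 = d.
The longitude characters are unchanged.

FI51wd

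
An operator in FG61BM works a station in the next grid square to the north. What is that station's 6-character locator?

FG61bn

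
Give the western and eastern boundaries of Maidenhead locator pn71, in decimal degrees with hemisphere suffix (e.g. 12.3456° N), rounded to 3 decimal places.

134.000° E, 136.000° E

Field P=15, N=13: +15·20° lon, +13·10° lat → SW at lon 120°, lat 40°.
Square 7, 1: +7·2° lon, +1·1° lat → SW at lon 134°, lat 41°.
Cell spans 2° lon × 1° lat.
west 134.000° E, east 136.000° E.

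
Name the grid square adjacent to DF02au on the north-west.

Longitude subsquare a = 0; −1 → -1, wraps to 23 = x, carry into square.
Longitude square 0; −1 → -1, wraps to 9, carry into field.
Longitude field D = 3; −1 → 2 = C.
Latitude subsquare u = 20; +1 → 21 = v.

CF92xv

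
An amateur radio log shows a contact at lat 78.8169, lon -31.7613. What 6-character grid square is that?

HQ48ct

Offset from 180°W / 90°S: lon 148.2387°, lat 168.8169°.
Field (20°×10°, letters A–R): 148.2387/20 → 7 → H, 168.8169/10 → 16 → Q; chars HQ.
Square (2°×1°, digits 0–9): 8.2387/2 → 4, 8.8169/1 → 8; chars 48.
Subsquare (5′×2.5′, letters a–x): 0.2387/0.0833333 → 2 → c, 0.8169/0.0416667 → 19 → t; chars ct.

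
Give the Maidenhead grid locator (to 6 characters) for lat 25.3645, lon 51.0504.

LL55mi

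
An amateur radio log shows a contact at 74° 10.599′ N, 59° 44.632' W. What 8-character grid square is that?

GQ04de02

Offset from 180°W / 90°S: lon 120.25613°, lat 164.17665°.
Field: 120.25613/20 → 6 → G, 164.17665/10 → 16 → Q; chars GQ.
Square: 0.25613/2 → 0, 4.17665/1 → 4; chars 04.
Subsquare: 0.25613/0.0833333 → 3 → d, 0.17665/0.0416667 → 4 → e; chars de.
Extended square: 0.00613/0.00833333 → 0, 0.00998/0.00416667 → 2; chars 02.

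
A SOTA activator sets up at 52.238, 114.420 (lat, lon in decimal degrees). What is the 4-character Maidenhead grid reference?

Offset from 180°W / 90°S: lon 294.42°, lat 142.24°.
Field: lon ⌊294.42/20⌋ = 14 → O; lat ⌊142.24/10⌋ = 14 → O.
Square: lon ⌊14.42/2⌋ = 7; lat ⌊2.24/1⌋ = 2.

OO72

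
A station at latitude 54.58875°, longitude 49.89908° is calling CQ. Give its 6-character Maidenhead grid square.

LO44wo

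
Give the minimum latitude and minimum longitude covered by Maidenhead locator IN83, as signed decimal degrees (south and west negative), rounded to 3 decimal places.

Field I=8, N=13: +8·20° lon, +13·10° lat → SW at lon -20°, lat 40°.
Square 8, 3: +8·2° lon, +3·1° lat → SW at lon -4°, lat 43°.
latitude 43.000, longitude -4.000.

43.000, -4.000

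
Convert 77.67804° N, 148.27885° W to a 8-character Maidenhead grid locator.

BQ57uq62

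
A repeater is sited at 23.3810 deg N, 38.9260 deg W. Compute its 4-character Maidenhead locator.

HL03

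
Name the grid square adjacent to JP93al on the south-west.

Longitude subsquare a = 0; −1 → -1, wraps to 23 = x, carry into square.
Longitude square 9; −1 → 8.
Latitude subsquare l = 11; −1 → 10 = k.

JP83xk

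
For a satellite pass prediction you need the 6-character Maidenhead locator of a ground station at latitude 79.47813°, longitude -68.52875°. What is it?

Add 180° to longitude and 90° to latitude: 111.4712, 169.4781.
Field (20°×10°, letters A–R): 111.4712/20 → 5 → F, 169.4781/10 → 16 → Q; chars FQ.
Square (2°×1°, digits 0–9): 11.4712/2 → 5, 9.4781/1 → 9; chars 59.
Subsquare (5′×2.5′, letters a–x): 1.4712/0.0833333 → 17 → r, 0.4781/0.0416667 → 11 → l; chars rl.

FQ59rl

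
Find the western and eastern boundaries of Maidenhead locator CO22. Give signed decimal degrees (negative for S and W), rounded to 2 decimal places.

-136.00, -134.00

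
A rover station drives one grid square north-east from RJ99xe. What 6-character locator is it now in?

Longitude subsquare x = 23; +1 → 24, wraps to 0 = a, carry into square.
Longitude square 9; +1 → 10, wraps to 0, carry into field.
Longitude field R = 17; +1 → 18, wraps to 0 = A, wrapping around the antimeridian.
Latitude subsquare e = 4; +1 → 5 = f.

AJ09af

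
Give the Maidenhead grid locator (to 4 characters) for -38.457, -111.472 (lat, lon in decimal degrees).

DF41

Offset from 180°W / 90°S: lon 68.53°, lat 51.54°.
Field: lon ⌊68.53/20⌋ = 3 → D; lat ⌊51.54/10⌋ = 5 → F.
Square: lon ⌊8.53/2⌋ = 4; lat ⌊1.54/1⌋ = 1.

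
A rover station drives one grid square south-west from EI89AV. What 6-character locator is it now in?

EI79xu

Longitude subsquare a = 0; −1 → -1, wraps to 23 = x, carry into square.
Longitude square 8; −1 → 7.
Latitude subsquare v = 21; −1 → 20 = u.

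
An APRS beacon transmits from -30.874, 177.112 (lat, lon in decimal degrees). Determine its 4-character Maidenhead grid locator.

Add 180° to longitude and 90° to latitude: 357.11, 59.13.
Field (20°×10°, letters A–R): 357.11/20 → 17 → R, 59.13/10 → 5 → F; chars RF.
Square (2°×1°, digits 0–9): 17.11/2 → 8, 9.13/1 → 9; chars 89.

RF89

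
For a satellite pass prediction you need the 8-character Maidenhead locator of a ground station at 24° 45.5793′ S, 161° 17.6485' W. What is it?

AG95if47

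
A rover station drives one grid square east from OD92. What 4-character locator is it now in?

PD02

Longitude square 9; +1 → 10, wraps to 0, carry into field.
Longitude field O = 14; +1 → 15 = P.
The latitude characters are unchanged.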